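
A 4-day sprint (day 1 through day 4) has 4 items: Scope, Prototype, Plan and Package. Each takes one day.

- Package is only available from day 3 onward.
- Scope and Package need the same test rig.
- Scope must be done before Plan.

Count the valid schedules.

44

Splitting on Scope: it can be day 1 (24), day 2 (16), day 3 (4). Listing each branch's schedules as (Prototype, Plan, Package) by day number:
Scope=day 1: (1,2,3) (1,2,4) (1,3,3) (1,3,4) (1,4,3) (1,4,4) (2,2,3) (2,2,4) (2,3,3) (2,3,4) (2,4,3) (2,4,4) (3,2,3) (3,2,4) (3,3,3) (3,3,4) (3,4,3) (3,4,4) (4,2,3) (4,2,4) (4,3,3) (4,3,4) (4,4,3) (4,4,4) — 24.
Scope=day 2: (1,3,3) (1,3,4) (1,4,3) (1,4,4) (2,3,3) (2,3,4) (2,4,3) (2,4,4) (3,3,3) (3,3,4) (3,4,3) (3,4,4) (4,3,3) (4,3,4) (4,4,3) (4,4,4) — 16.
Scope=day 3: (1,4,4) (2,4,4) (3,4,4) (4,4,4) — 4.
Summing: 24 + 16 + 4 = 44.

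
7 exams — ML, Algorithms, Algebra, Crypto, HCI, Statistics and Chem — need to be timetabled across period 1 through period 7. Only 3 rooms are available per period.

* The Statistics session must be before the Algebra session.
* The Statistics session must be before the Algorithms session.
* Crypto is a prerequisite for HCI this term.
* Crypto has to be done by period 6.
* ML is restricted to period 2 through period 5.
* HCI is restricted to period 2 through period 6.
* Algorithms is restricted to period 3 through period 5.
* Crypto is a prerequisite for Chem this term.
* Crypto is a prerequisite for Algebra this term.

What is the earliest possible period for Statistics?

period 1

Downstream work caps Statistics at period 4.
Statistics at period 1 is achievable: Algebra=period 2, HCI=period 2, ML=period 2, Statistics=period 1, Chem=period 3, Algorithms=period 3, Crypto=period 1.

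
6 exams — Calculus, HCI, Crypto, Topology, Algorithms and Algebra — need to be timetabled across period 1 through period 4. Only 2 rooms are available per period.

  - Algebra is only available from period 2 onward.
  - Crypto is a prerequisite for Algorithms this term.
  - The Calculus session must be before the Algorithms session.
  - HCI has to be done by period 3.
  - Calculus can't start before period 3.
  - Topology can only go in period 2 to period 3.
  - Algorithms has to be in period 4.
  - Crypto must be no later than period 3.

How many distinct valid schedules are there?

20

Splitting on HCI: it can be period 1 (11), period 2 (6), period 3 (3). Listing each branch's schedules as (Calculus, Crypto, Topology, Algorithms, Algebra) by period number:
HCI=period 1: (3,1,2,4,2) (3,1,2,4,3) (3,1,2,4,4) (3,1,3,4,2) (3,1,3,4,4) (3,2,2,4,3) (3,2,2,4,4) (3,2,3,4,2) (3,2,3,4,4) (3,3,2,4,2) (3,3,2,4,4) — 11.
HCI=period 2: (3,1,2,4,3) (3,1,2,4,4) (3,1,3,4,2) (3,1,3,4,4) (3,2,3,4,4) (3,3,2,4,4) — 6.
HCI=period 3: (3,1,2,4,2) (3,1,2,4,4) (3,2,2,4,4) — 3.
Summing: 11 + 6 + 3 = 20.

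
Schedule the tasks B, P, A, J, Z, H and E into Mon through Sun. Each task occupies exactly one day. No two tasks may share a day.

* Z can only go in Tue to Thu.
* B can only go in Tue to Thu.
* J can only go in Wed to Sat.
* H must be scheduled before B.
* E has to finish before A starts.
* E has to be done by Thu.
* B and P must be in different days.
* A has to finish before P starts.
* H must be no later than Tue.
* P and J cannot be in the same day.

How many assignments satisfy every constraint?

Splitting on B: it can be Tue (4), Wed (6), Thu (6). Listing each branch's schedules as (P, A, J, Z, H, E):
B=Tue: (Sun,Fri,Sat,Wed,Mon,Thu) (Sun,Fri,Sat,Thu,Mon,Wed) (Sun,Sat,Fri,Wed,Mon,Thu) (Sun,Sat,Fri,Thu,Mon,Wed) — 4.
B=Wed: (Sun,Fri,Sat,Tue,Mon,Thu) (Sun,Fri,Sat,Thu,Mon,Tue) (Sun,Fri,Sat,Thu,Tue,Mon) (Sun,Sat,Fri,Tue,Mon,Thu) (Sun,Sat,Fri,Thu,Mon,Tue) (Sun,Sat,Fri,Thu,Tue,Mon) — 6.
B=Thu: (Sun,Fri,Sat,Tue,Mon,Wed) (Sun,Fri,Sat,Wed,Mon,Tue) (Sun,Fri,Sat,Wed,Tue,Mon) (Sun,Sat,Fri,Tue,Mon,Wed) (Sun,Sat,Fri,Wed,Mon,Tue) (Sun,Sat,Fri,Wed,Tue,Mon) — 6.
Summing: 4 + 6 + 6 = 16.

16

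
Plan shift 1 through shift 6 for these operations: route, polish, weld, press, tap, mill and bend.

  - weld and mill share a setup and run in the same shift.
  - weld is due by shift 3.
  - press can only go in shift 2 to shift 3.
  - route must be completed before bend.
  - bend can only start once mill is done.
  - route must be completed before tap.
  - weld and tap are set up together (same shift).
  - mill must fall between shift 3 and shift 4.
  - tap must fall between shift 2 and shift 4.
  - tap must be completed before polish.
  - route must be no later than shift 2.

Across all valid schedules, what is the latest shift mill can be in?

shift 3

Mill is available from shift 3; mill's own window allows nothing later than shift 4; mill must be in the same shift as weld, which can't be after shift 3, so mill is at most shift 3.
mill at shift 3 is achievable: polish in shift 4; tap in shift 3; route in shift 1; bend in shift 4; press in shift 2; mill in shift 3; weld in shift 3.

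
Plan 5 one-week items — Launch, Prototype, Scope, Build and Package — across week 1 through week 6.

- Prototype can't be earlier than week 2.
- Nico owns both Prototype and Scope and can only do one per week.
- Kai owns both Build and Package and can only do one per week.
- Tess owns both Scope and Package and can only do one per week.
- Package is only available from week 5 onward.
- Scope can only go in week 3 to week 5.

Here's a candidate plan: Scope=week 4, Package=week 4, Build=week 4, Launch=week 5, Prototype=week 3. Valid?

Invalid. Kai owns both Build and Package and can only do one per week.

Scope can only go in week 3 to week 5 — holds.
Tess owns both Scope and Package and can only do one per week — violated.
Kai owns both Build and Package and can only do one per week — violated.
Package is only available from week 5 onward — violated.
Prototype can't be earlier than week 2 — holds.
Nico owns both Prototype and Scope and can only do one per week — holds.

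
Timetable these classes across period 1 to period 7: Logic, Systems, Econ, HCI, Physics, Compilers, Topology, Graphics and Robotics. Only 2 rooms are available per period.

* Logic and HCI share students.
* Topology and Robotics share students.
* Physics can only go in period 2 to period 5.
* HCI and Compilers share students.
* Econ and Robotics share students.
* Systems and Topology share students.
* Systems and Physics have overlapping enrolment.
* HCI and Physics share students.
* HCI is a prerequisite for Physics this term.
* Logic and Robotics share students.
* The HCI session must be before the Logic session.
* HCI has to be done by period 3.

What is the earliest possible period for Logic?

Precedence pushes Logic to at least period 2.
Logic at period 2 is achievable: HCI -> period 1; Compilers -> period 3; Econ -> period 3; Systems -> period 1; Graphics -> period 4; Robotics -> period 5; Physics -> period 2; Topology -> period 4; Logic -> period 2.

period 2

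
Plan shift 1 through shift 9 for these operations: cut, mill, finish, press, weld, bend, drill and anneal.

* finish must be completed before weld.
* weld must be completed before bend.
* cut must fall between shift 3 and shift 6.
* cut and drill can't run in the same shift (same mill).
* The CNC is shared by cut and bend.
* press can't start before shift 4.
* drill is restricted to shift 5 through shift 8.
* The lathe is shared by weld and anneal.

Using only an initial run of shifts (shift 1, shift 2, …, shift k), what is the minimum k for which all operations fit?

5

The precedence chain requires at least 3 distinct shifts.
drill can't be placed before shift 5, so the schedule must run through at least shift 5.
5 works (last occupied shift: shift 5): for example press=shift 4, mill=shift 1, anneal=shift 1, drill=shift 5, finish=shift 1, bend=shift 4, cut=shift 3, weld=shift 2.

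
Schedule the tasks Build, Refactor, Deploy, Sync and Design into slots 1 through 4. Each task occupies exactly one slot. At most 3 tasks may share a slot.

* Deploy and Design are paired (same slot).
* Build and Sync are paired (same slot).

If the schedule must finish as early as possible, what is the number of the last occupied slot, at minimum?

With at most 3 per slot and 5 tasks, at least 2 slots are needed.
2 works (last occupied slot: 2): for example Sync in 1, Build in 1, Design in 2, Refactor in 1, Deploy in 2.

2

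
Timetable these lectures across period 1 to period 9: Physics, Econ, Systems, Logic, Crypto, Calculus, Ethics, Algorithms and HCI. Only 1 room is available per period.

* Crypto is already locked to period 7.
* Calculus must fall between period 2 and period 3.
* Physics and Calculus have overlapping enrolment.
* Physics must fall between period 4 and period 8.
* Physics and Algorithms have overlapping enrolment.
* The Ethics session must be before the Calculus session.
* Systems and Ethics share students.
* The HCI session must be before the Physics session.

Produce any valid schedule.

Algorithms in period 9, Calculus in period 2, Physics in period 4, HCI in period 3, Crypto in period 7, Ethics in period 1, Logic in period 8, Systems in period 6, Econ in period 5

Checking: Ethics(period 1) before Calculus(period 2); HCI(period 3) before Physics(period 4); Physics(period 4) != Calculus(period 2); Systems(period 6) != Ethics(period 1); Physics(period 4) != Algorithms(period 9); Physics=period 4 in [period 4,period 8]; Calculus=period 2 in [period 2,period 3]; Crypto=period 7 in [period 7,period 7]; max 1 per period (cap 1).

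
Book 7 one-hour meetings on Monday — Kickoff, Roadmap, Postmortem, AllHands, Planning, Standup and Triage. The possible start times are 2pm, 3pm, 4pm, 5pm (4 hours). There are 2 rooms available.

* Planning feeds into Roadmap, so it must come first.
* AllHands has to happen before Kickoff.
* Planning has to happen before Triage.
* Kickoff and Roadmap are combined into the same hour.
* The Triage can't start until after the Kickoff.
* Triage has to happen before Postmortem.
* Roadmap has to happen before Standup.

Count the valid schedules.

2

Enumerating: AllHands -> 2pm; Standup -> 4pm; Planning -> 2pm; Kickoff -> 3pm; Triage -> 4pm; Roadmap -> 3pm; Postmortem -> 5pm | Roadmap -> 3pm, Standup -> 5pm, Postmortem -> 5pm, AllHands -> 2pm, Planning -> 2pm, Kickoff -> 3pm, Triage -> 4pm.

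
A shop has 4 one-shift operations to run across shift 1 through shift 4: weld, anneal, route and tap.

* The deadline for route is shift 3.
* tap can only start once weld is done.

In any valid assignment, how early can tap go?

Precedence pushes tap to at least shift 2.
tap at shift 2 is achievable: weld -> shift 1, route -> shift 1, tap -> shift 2, anneal -> shift 1.

shift 2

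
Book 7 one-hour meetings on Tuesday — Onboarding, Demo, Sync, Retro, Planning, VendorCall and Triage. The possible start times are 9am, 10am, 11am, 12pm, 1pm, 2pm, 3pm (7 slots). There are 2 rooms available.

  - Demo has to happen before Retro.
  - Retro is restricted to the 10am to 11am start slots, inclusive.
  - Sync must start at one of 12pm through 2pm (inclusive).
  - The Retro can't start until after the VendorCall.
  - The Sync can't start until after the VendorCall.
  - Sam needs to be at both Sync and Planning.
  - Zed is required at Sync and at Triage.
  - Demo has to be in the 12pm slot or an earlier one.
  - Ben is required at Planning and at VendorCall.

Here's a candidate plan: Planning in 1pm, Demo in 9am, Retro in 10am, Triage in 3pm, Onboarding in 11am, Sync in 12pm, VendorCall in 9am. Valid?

The Retro can't start until after the VendorCall — holds.
The Sync can't start until after the VendorCall — holds.
Demo has to be in the 12pm slot or an earlier one — holds.
Retro is restricted to the 10am to 11am start slots, inclusive — holds.
Zed is required at Sync and at Triage — holds.
There are 2 rooms available — holds.
Demo has to happen before Retro — holds.
Ben is required at Planning and at VendorCall — holds.
Sync must start at one of 12pm through 2pm (inclusive) — holds.
Sam needs to be at both Sync and Planning — holds.

Yes, all constraints hold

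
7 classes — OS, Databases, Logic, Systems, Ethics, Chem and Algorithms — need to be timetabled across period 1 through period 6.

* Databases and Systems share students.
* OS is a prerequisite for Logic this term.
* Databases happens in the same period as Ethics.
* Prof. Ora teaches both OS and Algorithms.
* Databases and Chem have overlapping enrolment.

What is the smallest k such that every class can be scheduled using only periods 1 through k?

The precedence chain requires at least 2 distinct periods.
2 works (last occupied period: period 2): for example Algorithms -> period 2; Logic -> period 2; OS -> period 1; Databases -> period 1; Systems -> period 2; Ethics -> period 1; Chem -> period 2.

2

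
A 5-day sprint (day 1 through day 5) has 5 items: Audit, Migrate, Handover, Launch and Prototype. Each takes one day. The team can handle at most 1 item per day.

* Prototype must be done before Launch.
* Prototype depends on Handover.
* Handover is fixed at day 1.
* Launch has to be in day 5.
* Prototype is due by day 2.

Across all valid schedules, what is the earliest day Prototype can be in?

Precedence pushes Prototype to at least day 2; Prototype's own window allows nothing later than day 2.
Prototype at day 2 is achievable: Audit in day 3, Prototype in day 2, Launch in day 5, Migrate in day 4, Handover in day 1.

day 2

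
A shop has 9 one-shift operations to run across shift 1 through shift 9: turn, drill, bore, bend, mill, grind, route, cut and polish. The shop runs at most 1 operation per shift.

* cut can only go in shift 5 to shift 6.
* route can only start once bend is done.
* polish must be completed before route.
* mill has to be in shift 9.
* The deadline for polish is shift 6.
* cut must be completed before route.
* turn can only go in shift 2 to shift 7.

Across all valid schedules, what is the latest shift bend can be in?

Downstream work caps bend at shift 8.
bend at shift 7 is achievable: cut -> shift 5, mill -> shift 9, route -> shift 8, drill -> shift 3, turn -> shift 2, bend -> shift 7, bore -> shift 4, grind -> shift 6, polish -> shift 1.
Nothing later works — the capacity limit rule out every shift after shift 7.

shift 7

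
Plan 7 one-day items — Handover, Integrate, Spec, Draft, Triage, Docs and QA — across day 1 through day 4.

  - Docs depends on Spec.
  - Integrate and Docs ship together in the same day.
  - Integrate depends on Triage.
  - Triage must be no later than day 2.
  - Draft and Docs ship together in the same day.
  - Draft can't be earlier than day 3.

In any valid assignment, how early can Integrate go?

day 3

Integrate must be in the same day as Draft, which can't be before day 3, so Integrate is at least day 3.
Integrate at day 3 is achievable: QA=day 1; Integrate=day 3; Docs=day 3; Spec=day 1; Handover=day 1; Triage=day 1; Draft=day 3.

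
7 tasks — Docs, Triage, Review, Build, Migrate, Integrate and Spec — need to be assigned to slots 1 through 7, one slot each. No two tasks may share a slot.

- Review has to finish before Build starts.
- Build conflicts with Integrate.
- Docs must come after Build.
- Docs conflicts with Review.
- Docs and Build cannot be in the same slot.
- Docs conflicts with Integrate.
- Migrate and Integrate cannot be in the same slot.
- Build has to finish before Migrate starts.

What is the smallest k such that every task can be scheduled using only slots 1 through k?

The precedence chain requires at least 3 distinct slots.
With at most 1 per slot and 7 tasks, at least 7 slots are needed.
7 works (last occupied slot: 7): for example Docs=3, Migrate=4, Integrate=6, Triage=5, Review=1, Spec=7, Build=2.

7 slots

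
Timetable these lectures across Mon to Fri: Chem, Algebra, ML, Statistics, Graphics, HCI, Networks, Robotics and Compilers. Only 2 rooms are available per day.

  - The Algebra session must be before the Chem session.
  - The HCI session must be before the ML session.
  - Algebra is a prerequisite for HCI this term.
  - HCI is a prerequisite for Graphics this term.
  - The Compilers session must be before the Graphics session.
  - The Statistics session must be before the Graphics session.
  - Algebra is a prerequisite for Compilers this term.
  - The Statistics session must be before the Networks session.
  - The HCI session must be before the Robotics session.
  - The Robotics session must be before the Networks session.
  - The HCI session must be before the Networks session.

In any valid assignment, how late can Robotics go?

Thu

Precedence pushes Robotics to at least Wed; downstream work caps Robotics at Thu.
Robotics at Thu is achievable: Networks -> Fri, Statistics -> Mon, Chem -> Wed, Graphics -> Wed, Algebra -> Mon, Compilers -> Tue, Robotics -> Thu, ML -> Thu, HCI -> Tue.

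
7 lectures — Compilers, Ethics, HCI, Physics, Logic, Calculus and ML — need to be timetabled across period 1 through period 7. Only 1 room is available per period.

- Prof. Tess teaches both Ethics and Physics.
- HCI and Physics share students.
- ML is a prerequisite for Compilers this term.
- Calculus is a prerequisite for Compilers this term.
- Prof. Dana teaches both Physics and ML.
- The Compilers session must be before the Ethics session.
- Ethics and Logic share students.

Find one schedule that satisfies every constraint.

HCI -> period 5; Calculus -> period 1; Ethics -> period 4; ML -> period 2; Compilers -> period 3; Physics -> period 6; Logic -> period 7

Checking: Compilers(period 3) before Ethics(period 4); ML(period 2) before Compilers(period 3); Calculus(period 1) before Compilers(period 3); Ethics(period 4) != Logic(period 7); Ethics(period 4) != Physics(period 6); Physics(period 6) != ML(period 2); HCI(period 5) != Physics(period 6); max 1 per period (cap 1).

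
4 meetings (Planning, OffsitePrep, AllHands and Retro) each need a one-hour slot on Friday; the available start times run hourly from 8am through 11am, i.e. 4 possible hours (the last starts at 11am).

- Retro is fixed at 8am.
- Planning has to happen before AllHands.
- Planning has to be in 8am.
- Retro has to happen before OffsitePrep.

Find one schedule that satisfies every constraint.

OffsitePrep=9am, Planning=8am, Retro=8am, AllHands=9am

Checking: Planning(8am) before AllHands(9am); Retro(8am) before OffsitePrep(9am); Retro=8am in [8am,8am]; Planning=8am in [8am,8am].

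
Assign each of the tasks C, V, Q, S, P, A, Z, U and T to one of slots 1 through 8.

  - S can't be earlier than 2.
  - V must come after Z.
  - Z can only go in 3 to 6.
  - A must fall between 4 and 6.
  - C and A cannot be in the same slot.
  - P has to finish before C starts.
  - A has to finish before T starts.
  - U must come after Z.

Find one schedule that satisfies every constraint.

Z -> 3, V -> 4, P -> 1, C -> 2, A -> 4, Q -> 1, S -> 2, T -> 5, U -> 4

Checking: P(1) before C(2); A(4) before T(5); Z(3) before V(4); Z(3) before U(4); C(2) != A(4); Z=3 in [3,6]; S=2 in [2,8]; A=4 in [4,6].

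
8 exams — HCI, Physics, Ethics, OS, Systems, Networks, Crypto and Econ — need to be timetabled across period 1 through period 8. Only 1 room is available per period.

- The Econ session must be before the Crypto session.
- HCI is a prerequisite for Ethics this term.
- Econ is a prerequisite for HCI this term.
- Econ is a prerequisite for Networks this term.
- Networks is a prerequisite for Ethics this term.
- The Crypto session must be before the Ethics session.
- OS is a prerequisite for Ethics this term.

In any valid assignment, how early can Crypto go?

Precedence pushes Crypto to at least period 2; downstream work caps Crypto at period 7.
Crypto at period 2 is achievable: Networks=period 4, OS=period 5, Physics=period 7, Systems=period 8, HCI=period 3, Econ=period 1, Crypto=period 2, Ethics=period 6.

period 2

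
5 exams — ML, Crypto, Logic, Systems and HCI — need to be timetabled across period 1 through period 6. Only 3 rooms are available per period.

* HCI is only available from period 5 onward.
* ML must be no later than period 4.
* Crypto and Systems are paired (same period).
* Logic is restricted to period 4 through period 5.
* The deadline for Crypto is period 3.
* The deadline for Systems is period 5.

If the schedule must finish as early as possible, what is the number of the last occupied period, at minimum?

period 5

With at most 3 per period and 5 exams, at least 2 periods are needed.
HCI can't be placed before period 5, so the schedule must run through at least period 5.
5 works (last occupied period: period 5): for example HCI -> period 5, ML -> period 1, Systems -> period 1, Crypto -> period 1, Logic -> period 4.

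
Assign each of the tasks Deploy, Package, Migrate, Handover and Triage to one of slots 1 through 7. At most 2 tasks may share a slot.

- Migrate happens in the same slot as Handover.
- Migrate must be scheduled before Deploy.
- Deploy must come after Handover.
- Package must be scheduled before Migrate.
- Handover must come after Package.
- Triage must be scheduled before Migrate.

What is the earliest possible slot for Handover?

2

Precedence pushes Handover to at least 2; downstream work caps Handover at 6.
Handover at 2 is achievable: Triage -> 1, Handover -> 2, Migrate -> 2, Package -> 1, Deploy -> 3.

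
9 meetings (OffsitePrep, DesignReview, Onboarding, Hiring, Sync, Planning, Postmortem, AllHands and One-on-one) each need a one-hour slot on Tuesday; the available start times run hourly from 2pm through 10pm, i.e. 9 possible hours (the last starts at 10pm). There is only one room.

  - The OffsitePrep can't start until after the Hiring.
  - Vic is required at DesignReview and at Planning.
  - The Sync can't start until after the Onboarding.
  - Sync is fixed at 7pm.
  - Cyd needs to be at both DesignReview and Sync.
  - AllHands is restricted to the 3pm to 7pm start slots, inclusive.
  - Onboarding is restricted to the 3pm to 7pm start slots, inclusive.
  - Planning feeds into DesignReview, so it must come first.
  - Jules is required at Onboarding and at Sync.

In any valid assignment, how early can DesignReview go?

3pm

Precedence pushes DesignReview to at least 3pm.
DesignReview at 3pm is achievable: OffsitePrep=8pm; Postmortem=9pm; DesignReview=3pm; One-on-one=10pm; Planning=2pm; Hiring=6pm; Sync=7pm; Onboarding=4pm; AllHands=5pm.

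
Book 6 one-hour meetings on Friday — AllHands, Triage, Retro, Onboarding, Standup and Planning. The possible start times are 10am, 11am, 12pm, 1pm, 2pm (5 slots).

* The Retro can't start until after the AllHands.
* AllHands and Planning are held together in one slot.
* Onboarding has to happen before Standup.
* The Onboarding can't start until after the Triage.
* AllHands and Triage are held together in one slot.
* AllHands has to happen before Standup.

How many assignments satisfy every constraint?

Splitting on AllHands: it can be 10am (24), 11am (9), 12pm (2). Listing each branch's schedules as (Triage, Retro, Onboarding, Standup, Planning):
AllHands=10am: (10am,11am,11am,12pm,10am) (10am,11am,11am,1pm,10am) (10am,11am,11am,2pm,10am) (10am,11am,12pm,1pm,10am) (10am,11am,12pm,2pm,10am) (10am,11am,1pm,2pm,10am) (10am,12pm,11am,12pm,10am) (10am,12pm,11am,1pm,10am) (10am,12pm,11am,2pm,10am) (10am,12pm,12pm,1pm,10am) (10am,12pm,12pm,2pm,10am) (10am,12pm,1pm,2pm,10am) (10am,1pm,11am,12pm,10am) (10am,1pm,11am,1pm,10am) (10am,1pm,11am,2pm,10am) (10am,1pm,12pm,1pm,10am) (10am,1pm,12pm,2pm,10am) (10am,1pm,1pm,2pm,10am) (10am,2pm,11am,12pm,10am) (10am,2pm,11am,1pm,10am) (10am,2pm,11am,2pm,10am) (10am,2pm,12pm,1pm,10am) (10am,2pm,12pm,2pm,10am) (10am,2pm,1pm,2pm,10am) — 24.
AllHands=11am: (11am,12pm,12pm,1pm,11am) (11am,12pm,12pm,2pm,11am) (11am,12pm,1pm,2pm,11am) (11am,1pm,12pm,1pm,11am) (11am,1pm,12pm,2pm,11am) (11am,1pm,1pm,2pm,11am) (11am,2pm,12pm,1pm,11am) (11am,2pm,12pm,2pm,11am) (11am,2pm,1pm,2pm,11am) — 9.
AllHands=12pm: (12pm,1pm,1pm,2pm,12pm) (12pm,2pm,1pm,2pm,12pm) — 2.
Summing: 24 + 9 + 2 = 35.

35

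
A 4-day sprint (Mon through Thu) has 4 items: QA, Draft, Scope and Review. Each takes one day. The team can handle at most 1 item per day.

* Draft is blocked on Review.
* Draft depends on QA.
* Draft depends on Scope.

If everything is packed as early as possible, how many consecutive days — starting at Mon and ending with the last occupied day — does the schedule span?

The precedence chain requires at least 2 distinct days.
With at most 1 per day and 4 work items, at least 4 days are needed.
4 works (last occupied day: Thu): for example Scope=Tue, Draft=Thu, Review=Wed, QA=Mon.

4 days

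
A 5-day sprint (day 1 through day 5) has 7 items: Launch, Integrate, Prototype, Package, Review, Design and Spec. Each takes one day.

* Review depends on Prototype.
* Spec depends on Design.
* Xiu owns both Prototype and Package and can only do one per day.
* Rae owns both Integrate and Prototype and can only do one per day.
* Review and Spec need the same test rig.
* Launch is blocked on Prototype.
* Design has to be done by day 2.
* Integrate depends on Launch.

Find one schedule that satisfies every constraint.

Integrate -> day 3; Package -> day 2; Review -> day 2; Design -> day 1; Prototype -> day 1; Spec -> day 3; Launch -> day 2

Checking: Design(day 1) before Spec(day 3); Prototype(day 1) before Launch(day 2); Launch(day 2) before Integrate(day 3); Prototype(day 1) before Review(day 2); Prototype(day 1) != Package(day 2); Integrate(day 3) != Prototype(day 1); Review(day 2) != Spec(day 3); Design=day 1 in [day 1,day 2].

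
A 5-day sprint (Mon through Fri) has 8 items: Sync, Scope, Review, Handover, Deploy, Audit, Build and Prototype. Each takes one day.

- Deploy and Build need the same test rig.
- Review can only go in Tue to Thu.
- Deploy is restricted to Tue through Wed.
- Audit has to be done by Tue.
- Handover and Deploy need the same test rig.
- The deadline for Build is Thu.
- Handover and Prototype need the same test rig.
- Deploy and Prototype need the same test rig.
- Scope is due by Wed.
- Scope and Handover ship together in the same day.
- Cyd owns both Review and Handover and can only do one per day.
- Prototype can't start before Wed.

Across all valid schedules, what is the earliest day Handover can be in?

Handover must be in the same day as Scope, which can't be after Wed, so Handover is at most Wed.
Handover at Mon is achievable: Deploy in Tue, Scope in Mon, Build in Mon, Audit in Mon, Prototype in Wed, Review in Tue, Handover in Mon, Sync in Mon.

Mon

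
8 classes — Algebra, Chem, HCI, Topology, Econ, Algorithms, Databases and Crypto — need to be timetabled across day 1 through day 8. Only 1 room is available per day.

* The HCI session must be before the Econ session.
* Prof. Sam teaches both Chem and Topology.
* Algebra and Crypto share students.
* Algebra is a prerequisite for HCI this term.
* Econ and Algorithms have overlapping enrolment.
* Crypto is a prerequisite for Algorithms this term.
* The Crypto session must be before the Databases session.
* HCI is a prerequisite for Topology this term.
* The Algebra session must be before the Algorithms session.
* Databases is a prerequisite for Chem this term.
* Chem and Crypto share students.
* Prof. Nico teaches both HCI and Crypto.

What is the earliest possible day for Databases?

Precedence pushes Databases to at least day 2; downstream work caps Databases at day 7.
Databases at day 2 is achievable: Topology in day 7, Crypto in day 1, Algebra in day 3, Databases in day 2, HCI in day 4, Algorithms in day 5, Chem in day 6, Econ in day 8.

day 2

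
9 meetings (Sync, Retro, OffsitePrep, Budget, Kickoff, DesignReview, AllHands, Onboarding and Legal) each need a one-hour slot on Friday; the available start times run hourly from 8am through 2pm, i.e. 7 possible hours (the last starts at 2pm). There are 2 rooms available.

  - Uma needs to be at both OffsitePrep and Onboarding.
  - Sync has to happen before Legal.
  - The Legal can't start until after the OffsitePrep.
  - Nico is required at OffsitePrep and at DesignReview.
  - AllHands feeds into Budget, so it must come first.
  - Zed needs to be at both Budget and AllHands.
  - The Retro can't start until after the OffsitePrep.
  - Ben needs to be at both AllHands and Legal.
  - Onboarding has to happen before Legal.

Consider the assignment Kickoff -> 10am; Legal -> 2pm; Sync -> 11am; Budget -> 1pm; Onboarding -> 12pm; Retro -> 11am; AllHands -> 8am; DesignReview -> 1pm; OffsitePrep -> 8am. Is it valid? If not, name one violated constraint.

Yes

Ben needs to be at both AllHands and Legal — holds.
The Retro can't start until after the OffsitePrep — holds.
AllHands feeds into Budget, so it must come first — holds.
Sync has to happen before Legal — holds.
Zed needs to be at both Budget and AllHands — holds.
The Legal can't start until after the OffsitePrep — holds.
Onboarding has to happen before Legal — holds.
Uma needs to be at both OffsitePrep and Onboarding — holds.
Nico is required at OffsitePrep and at DesignReview — holds.
There are 2 rooms available — holds.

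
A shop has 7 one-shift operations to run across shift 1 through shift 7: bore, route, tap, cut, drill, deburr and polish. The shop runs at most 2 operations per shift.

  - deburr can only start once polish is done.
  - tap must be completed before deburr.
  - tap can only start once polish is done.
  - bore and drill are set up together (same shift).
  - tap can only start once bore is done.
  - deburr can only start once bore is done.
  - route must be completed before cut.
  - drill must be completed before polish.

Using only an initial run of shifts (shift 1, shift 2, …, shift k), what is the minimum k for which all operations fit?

4

The precedence chain requires at least 4 distinct shifts.
With at most 2 per shift and 7 operations, at least 4 shifts are needed.
4 works (last occupied shift: shift 4): for example polish -> shift 2, route -> shift 2, drill -> shift 1, tap -> shift 3, cut -> shift 3, bore -> shift 1, deburr -> shift 4.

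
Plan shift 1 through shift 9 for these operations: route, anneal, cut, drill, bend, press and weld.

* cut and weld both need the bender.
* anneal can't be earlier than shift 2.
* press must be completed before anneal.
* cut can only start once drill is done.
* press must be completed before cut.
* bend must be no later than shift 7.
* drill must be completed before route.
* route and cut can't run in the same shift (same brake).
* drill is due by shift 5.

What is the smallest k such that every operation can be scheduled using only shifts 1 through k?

3 shifts

The precedence chain requires at least 2 distinct shifts.
Could 2 shifts be enough, i.e. nothing placed later than shift 2? No: drill's window within 2 shifts is {shift 1, shift 2}; cut must come after drill (at shift 1 or later) → {shift 2}; drill must come before cut (at shift 2 or earlier) → {shift 1}; route must come after drill (at shift 1 or later) → {shift 2}; cut can't share with route (shift 2) → nothing is left.
So 2 shifts is not enough.
3 works (last occupied shift: shift 3): for example route in shift 3; bend in shift 1; press in shift 1; cut in shift 2; anneal in shift 2; weld in shift 1; drill in shift 1.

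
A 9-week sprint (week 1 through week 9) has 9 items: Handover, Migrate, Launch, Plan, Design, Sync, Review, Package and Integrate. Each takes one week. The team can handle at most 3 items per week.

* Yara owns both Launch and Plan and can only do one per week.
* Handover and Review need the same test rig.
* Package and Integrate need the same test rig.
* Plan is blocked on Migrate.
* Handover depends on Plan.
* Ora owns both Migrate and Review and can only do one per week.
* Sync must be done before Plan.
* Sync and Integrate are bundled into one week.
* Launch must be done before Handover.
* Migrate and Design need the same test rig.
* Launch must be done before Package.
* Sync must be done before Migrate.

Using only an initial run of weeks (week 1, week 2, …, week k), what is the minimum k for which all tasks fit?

4 weeks

The precedence chain requires at least 4 distinct weeks.
With at most 3 per week and 9 tasks, at least 3 weeks are needed.
4 works (last occupied week: week 4): for example Package=week 2; Review=week 3; Integrate=week 1; Launch=week 1; Sync=week 1; Plan=week 3; Design=week 3; Migrate=week 2; Handover=week 4.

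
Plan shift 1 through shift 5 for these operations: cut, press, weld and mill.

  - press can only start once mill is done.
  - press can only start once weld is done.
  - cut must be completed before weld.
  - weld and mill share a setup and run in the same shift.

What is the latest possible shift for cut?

shift 3

Downstream work caps cut at shift 3.
cut at shift 3 is achievable: weld -> shift 4; mill -> shift 4; press -> shift 5; cut -> shift 3.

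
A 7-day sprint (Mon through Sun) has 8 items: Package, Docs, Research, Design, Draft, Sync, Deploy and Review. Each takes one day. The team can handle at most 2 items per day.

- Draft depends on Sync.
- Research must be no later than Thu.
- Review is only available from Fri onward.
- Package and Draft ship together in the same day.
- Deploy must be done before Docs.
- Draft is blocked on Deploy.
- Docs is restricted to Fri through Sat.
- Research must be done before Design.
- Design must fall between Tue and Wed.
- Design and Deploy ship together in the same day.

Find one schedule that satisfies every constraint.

Design -> Tue, Sync -> Mon, Review -> Fri, Draft -> Wed, Deploy -> Tue, Package -> Wed, Research -> Mon, Docs -> Fri

Checking: Deploy(Tue) before Docs(Fri); Sync(Mon) before Draft(Wed); Research(Mon) before Design(Tue); Deploy(Tue) before Draft(Wed); Package = Draft = Wed; Design = Deploy = Tue; Review=Fri in [Fri,Sun]; Research=Mon in [Mon,Thu]; Design=Tue in [Tue,Wed]; Docs=Fri in [Fri,Sat]; max 2 per day (cap 2).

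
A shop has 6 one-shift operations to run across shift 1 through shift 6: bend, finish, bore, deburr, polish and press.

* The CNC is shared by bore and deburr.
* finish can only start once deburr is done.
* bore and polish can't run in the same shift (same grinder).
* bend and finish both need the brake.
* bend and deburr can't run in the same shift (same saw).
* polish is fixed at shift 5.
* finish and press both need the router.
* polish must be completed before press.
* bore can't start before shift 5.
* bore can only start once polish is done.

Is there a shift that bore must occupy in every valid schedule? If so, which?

bore's window is shift 5–shift 6.
polish is fixed at shift 5, and bore can't share a shift with polish.
So bore must be shift 6.

shift 6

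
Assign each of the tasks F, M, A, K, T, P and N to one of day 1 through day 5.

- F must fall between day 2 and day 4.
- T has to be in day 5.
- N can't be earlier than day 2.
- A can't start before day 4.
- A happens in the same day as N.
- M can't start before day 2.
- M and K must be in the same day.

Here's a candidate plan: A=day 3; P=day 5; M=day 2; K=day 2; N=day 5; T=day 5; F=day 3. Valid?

No. A can't start before day 4 is not satisfied.

M and K must be in the same day — holds.
M can't start before day 2 — holds.
N can't be earlier than day 2 — holds.
A can't start before day 4 — violated.
F must fall between day 2 and day 4 — holds.
T has to be in day 5 — holds.
A happens in the same day as N — violated.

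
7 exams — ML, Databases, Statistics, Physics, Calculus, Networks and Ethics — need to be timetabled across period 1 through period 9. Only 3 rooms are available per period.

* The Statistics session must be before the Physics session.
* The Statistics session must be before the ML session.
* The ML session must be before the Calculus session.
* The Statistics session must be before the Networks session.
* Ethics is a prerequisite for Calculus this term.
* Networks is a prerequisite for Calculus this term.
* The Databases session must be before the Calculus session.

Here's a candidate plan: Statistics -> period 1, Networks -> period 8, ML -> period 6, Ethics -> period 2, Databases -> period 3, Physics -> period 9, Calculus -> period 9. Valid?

Yes

Only 3 rooms are available per period — holds.
The Statistics session must be before the ML session — holds.
Ethics is a prerequisite for Calculus this term — holds.
The Statistics session must be before the Networks session — holds.
Networks is a prerequisite for Calculus this term — holds.
The ML session must be before the Calculus session — holds.
The Databases session must be before the Calculus session — holds.
The Statistics session must be before the Physics session — holds.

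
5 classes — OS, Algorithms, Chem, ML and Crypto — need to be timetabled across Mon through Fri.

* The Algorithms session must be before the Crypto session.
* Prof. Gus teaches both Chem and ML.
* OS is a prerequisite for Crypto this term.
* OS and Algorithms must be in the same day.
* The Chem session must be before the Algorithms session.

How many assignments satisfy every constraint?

40

Splitting on OS: it can be Tue (12), Wed (16), Thu (12). Listing each branch's schedules as (Algorithms, Chem, ML, Crypto):
OS=Tue: (Tue,Mon,Tue,Wed) (Tue,Mon,Tue,Thu) (Tue,Mon,Tue,Fri) (Tue,Mon,Wed,Wed) (Tue,Mon,Wed,Thu) (Tue,Mon,Wed,Fri) (Tue,Mon,Thu,Wed) (Tue,Mon,Thu,Thu) (Tue,Mon,Thu,Fri) (Tue,Mon,Fri,Wed) (Tue,Mon,Fri,Thu) (Tue,Mon,Fri,Fri) — 12.
OS=Wed: (Wed,Mon,Tue,Thu) (Wed,Mon,Tue,Fri) (Wed,Mon,Wed,Thu) (Wed,Mon,Wed,Fri) (Wed,Mon,Thu,Thu) (Wed,Mon,Thu,Fri) (Wed,Mon,Fri,Thu) (Wed,Mon,Fri,Fri) (Wed,Tue,Mon,Thu) (Wed,Tue,Mon,Fri) (Wed,Tue,Wed,Thu) (Wed,Tue,Wed,Fri) (Wed,Tue,Thu,Thu) (Wed,Tue,Thu,Fri) (Wed,Tue,Fri,Thu) (Wed,Tue,Fri,Fri) — 16.
OS=Thu: (Thu,Mon,Tue,Fri) (Thu,Mon,Wed,Fri) (Thu,Mon,Thu,Fri) (Thu,Mon,Fri,Fri) (Thu,Tue,Mon,Fri) (Thu,Tue,Wed,Fri) (Thu,Tue,Thu,Fri) (Thu,Tue,Fri,Fri) (Thu,Wed,Mon,Fri) (Thu,Wed,Tue,Fri) (Thu,Wed,Thu,Fri) (Thu,Wed,Fri,Fri) — 12.
Summing: 12 + 16 + 12 = 40.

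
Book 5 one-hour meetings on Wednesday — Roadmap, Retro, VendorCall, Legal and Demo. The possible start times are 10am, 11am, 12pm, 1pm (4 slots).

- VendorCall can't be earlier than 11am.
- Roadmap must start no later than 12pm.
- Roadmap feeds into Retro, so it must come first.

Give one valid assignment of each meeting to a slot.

Roadmap -> 10am; Retro -> 11am; Demo -> 10am; VendorCall -> 11am; Legal -> 10am

Checking: Roadmap(10am) before Retro(11am); VendorCall=11am in [11am,1pm]; Roadmap=10am in [10am,12pm].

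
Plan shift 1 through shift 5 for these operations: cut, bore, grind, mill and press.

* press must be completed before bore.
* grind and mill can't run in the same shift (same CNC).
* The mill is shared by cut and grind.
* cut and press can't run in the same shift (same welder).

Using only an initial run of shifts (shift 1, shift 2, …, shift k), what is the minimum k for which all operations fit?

2

The precedence chain requires at least 2 distinct shifts.
2 works (last occupied shift: shift 2): for example grind -> shift 1; cut -> shift 2; bore -> shift 2; press -> shift 1; mill -> shift 2.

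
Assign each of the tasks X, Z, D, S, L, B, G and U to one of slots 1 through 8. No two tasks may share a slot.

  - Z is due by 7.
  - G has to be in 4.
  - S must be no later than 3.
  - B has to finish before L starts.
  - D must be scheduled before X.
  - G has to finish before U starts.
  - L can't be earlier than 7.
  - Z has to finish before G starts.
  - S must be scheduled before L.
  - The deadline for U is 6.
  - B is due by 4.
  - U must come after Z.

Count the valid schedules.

24

Splitting on X: it can be 7 (12), 8 (12). Listing each branch's schedules as (Z, D, S, L, B, G, U):
X=7: (1,5,2,8,3,4,6) (1,5,3,8,2,4,6) (1,6,2,8,3,4,5) (1,6,3,8,2,4,5) (2,5,1,8,3,4,6) (2,5,3,8,1,4,6) (2,6,1,8,3,4,5) (2,6,3,8,1,4,5) (3,5,1,8,2,4,6) (3,5,2,8,1,4,6) (3,6,1,8,2,4,5) (3,6,2,8,1,4,5) — 12.
X=8: (1,5,2,7,3,4,6) (1,5,3,7,2,4,6) (1,6,2,7,3,4,5) (1,6,3,7,2,4,5) (2,5,1,7,3,4,6) (2,5,3,7,1,4,6) (2,6,1,7,3,4,5) (2,6,3,7,1,4,5) (3,5,1,7,2,4,6) (3,5,2,7,1,4,6) (3,6,1,7,2,4,5) (3,6,2,7,1,4,5) — 12.
Summing: 12 + 12 = 24.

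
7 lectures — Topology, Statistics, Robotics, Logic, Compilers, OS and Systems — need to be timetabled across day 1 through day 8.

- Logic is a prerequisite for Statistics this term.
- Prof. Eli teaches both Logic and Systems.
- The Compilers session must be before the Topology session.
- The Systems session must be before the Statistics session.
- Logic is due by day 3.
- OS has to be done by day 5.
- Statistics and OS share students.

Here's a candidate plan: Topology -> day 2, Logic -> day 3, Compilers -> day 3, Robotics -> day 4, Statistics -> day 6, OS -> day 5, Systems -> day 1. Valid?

No — it violates: The Compilers session must be before the Topology session

The Compilers session must be before the Topology session — violated.
Logic is due by day 3 — holds.
Logic is a prerequisite for Statistics this term — holds.
Prof. Eli teaches both Logic and Systems — holds.
The Systems session must be before the Statistics session — holds.
OS has to be done by day 5 — holds.
Statistics and OS share students — holds.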